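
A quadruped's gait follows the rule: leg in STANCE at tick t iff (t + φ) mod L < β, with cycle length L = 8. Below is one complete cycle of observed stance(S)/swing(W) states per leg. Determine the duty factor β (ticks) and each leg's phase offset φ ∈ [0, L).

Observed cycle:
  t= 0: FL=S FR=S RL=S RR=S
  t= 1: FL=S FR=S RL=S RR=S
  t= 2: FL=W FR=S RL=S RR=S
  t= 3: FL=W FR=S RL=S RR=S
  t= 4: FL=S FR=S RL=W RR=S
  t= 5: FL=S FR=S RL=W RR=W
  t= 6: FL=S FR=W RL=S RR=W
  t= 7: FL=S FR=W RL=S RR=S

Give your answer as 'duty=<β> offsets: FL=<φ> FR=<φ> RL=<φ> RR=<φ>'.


duty=6 offsets: FL=4 FR=0 RL=2 RR=1

duty β = stance ticks per leg = 6
FL: stance ticks = 6; W→S at t=4 → φ=4
FR: stance ticks = 6; W→S at t=0 → φ=0
RL: stance ticks = 6; W→S at t=6 → φ=2
RR: stance ticks = 6; W→S at t=7 → φ=1


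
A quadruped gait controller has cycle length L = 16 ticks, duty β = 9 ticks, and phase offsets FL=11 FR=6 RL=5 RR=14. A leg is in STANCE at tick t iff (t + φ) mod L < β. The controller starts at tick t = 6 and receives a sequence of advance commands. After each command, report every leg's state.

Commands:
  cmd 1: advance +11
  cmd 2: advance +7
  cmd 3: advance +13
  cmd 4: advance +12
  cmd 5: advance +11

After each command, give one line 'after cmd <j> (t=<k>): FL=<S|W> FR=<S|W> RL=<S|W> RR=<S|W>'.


start t=6: FL=S FR=W RL=W RR=S
cmd 1: advance +11 → t=17, phase=(12,7,6,15) → FL=W FR=S RL=S RR=W
cmd 2: advance +7 → t=24, phase=(3,14,13,6) → FL=S FR=W RL=W RR=S
cmd 3: advance +13 → t=37, phase=(0,11,10,3) → FL=S FR=W RL=W RR=S
cmd 4: advance +12 → t=49, phase=(12,7,6,15) → FL=W FR=S RL=S RR=W
cmd 5: advance +11 → t=60, phase=(7,2,1,10) → FL=S FR=S RL=S RR=W

after cmd 1 (t=17): FL=W FR=S RL=S RR=W
after cmd 2 (t=24): FL=S FR=W RL=W RR=S
after cmd 3 (t=37): FL=S FR=W RL=W RR=S
after cmd 4 (t=49): FL=W FR=S RL=S RR=W
after cmd 5 (t=60): FL=S FR=S RL=S RR=W


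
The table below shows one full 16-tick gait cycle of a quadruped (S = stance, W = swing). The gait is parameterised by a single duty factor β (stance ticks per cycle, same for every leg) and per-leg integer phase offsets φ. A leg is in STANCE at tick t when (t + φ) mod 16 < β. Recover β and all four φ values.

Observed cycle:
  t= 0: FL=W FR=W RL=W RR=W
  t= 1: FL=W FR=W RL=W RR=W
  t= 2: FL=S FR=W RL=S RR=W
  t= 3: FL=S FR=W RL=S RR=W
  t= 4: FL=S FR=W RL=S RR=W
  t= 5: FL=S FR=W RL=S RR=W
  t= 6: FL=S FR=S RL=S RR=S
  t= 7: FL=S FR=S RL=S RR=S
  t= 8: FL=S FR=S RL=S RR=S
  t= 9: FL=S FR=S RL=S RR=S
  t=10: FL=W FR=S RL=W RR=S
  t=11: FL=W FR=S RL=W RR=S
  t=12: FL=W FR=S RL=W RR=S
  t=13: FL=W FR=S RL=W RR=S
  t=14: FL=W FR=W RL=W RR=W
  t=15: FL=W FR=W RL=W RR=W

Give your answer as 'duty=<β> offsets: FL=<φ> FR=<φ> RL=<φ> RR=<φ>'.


duty β = stance ticks per leg = 8
FL: stance ticks = 8; W→S at t=2 → φ=14
FR: stance ticks = 8; W→S at t=6 → φ=10
RL: stance ticks = 8; W→S at t=2 → φ=14
RR: stance ticks = 8; W→S at t=6 → φ=10

duty=8 offsets: FL=14 FR=10 RL=14 RR=10


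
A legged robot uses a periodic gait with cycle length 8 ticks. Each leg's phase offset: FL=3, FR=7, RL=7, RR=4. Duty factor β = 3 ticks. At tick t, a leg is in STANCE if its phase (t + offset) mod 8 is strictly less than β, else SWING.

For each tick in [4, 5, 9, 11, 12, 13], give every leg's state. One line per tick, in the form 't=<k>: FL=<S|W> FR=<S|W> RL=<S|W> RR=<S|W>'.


t=4: phase=(7,3,3,0) vs β=3 → FL=W FR=W RL=W RR=S
t=5: phase=(0,4,4,1) vs β=3 → FL=S FR=W RL=W RR=S
t=9: phase=(4,0,0,5) vs β=3 → FL=W FR=S RL=S RR=W
t=11: phase=(6,2,2,7) vs β=3 → FL=W FR=S RL=S RR=W
t=12: phase=(7,3,3,0) vs β=3 → FL=W FR=W RL=W RR=S
t=13: phase=(0,4,4,1) vs β=3 → FL=S FR=W RL=W RR=S

t=4: FL=W FR=W RL=W RR=S
t=5: FL=S FR=W RL=W RR=S
t=9: FL=W FR=S RL=S RR=W
t=11: FL=W FR=S RL=S RR=W
t=12: FL=W FR=W RL=W RR=S
t=13: FL=S FR=W RL=W RR=S


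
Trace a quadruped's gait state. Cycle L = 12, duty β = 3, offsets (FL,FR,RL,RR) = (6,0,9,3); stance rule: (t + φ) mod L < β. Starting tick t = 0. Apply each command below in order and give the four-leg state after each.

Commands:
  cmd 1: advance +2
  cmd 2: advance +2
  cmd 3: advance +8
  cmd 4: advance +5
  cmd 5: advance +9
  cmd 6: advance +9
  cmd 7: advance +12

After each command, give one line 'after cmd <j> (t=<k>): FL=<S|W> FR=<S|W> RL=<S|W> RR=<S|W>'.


start t=0: FL=W FR=S RL=W RR=W
cmd 1: advance +2 → t=2, phase=(8,2,11,5) → FL=W FR=S RL=W RR=W
cmd 2: advance +2 → t=4, phase=(10,4,1,7) → FL=W FR=W RL=S RR=W
cmd 3: advance +8 → t=12, phase=(6,0,9,3) → FL=W FR=S RL=W RR=W
cmd 4: advance +5 → t=17, phase=(11,5,2,8) → FL=W FR=W RL=S RR=W
cmd 5: advance +9 → t=26, phase=(8,2,11,5) → FL=W FR=S RL=W RR=W
cmd 6: advance +9 → t=35, phase=(5,11,8,2) → FL=W FR=W RL=W RR=S
cmd 7: advance +12 → t=47, phase=(5,11,8,2) → FL=W FR=W RL=W RR=S

after cmd 1 (t=2): FL=W FR=S RL=W RR=W
after cmd 2 (t=4): FL=W FR=W RL=S RR=W
after cmd 3 (t=12): FL=W FR=S RL=W RR=W
after cmd 4 (t=17): FL=W FR=W RL=S RR=W
after cmd 5 (t=26): FL=W FR=S RL=W RR=W
after cmd 6 (t=35): FL=W FR=W RL=W RR=S
after cmd 7 (t=47): FL=W FR=W RL=W RR=S


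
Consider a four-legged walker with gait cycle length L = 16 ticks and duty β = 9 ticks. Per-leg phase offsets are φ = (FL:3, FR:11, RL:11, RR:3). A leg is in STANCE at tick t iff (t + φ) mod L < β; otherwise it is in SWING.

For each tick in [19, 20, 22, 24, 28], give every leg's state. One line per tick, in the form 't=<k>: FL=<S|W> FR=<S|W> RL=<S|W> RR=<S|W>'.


t=19: FL=S FR=W RL=W RR=S
t=20: FL=S FR=W RL=W RR=S
t=22: FL=W FR=S RL=S RR=W
t=24: FL=W FR=S RL=S RR=W
t=28: FL=W FR=S RL=S RR=W

t=19: phase=(6,14,14,6) vs β=9 → FL=S FR=W RL=W RR=S
t=20: phase=(7,15,15,7) vs β=9 → FL=S FR=W RL=W RR=S
t=22: phase=(9,1,1,9) vs β=9 → FL=W FR=S RL=S RR=W
t=24: phase=(11,3,3,11) vs β=9 → FL=W FR=S RL=S RR=W
t=28: phase=(15,7,7,15) vs β=9 → FL=W FR=S RL=S RR=W


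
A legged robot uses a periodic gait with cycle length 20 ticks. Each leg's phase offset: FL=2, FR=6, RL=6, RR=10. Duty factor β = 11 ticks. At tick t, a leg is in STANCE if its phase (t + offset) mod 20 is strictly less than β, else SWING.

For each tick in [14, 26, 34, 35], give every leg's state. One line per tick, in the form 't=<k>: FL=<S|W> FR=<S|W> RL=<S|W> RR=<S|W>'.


t=14: FL=W FR=S RL=S RR=S
t=26: FL=S FR=W RL=W RR=W
t=34: FL=W FR=S RL=S RR=S
t=35: FL=W FR=S RL=S RR=S

t=14: phase=(16,0,0,4) vs β=11 → FL=W FR=S RL=S RR=S
t=26: phase=(8,12,12,16) vs β=11 → FL=S FR=W RL=W RR=W
t=34: phase=(16,0,0,4) vs β=11 → FL=W FR=S RL=S RR=S
t=35: phase=(17,1,1,5) vs β=11 → FL=W FR=S RL=S RR=S


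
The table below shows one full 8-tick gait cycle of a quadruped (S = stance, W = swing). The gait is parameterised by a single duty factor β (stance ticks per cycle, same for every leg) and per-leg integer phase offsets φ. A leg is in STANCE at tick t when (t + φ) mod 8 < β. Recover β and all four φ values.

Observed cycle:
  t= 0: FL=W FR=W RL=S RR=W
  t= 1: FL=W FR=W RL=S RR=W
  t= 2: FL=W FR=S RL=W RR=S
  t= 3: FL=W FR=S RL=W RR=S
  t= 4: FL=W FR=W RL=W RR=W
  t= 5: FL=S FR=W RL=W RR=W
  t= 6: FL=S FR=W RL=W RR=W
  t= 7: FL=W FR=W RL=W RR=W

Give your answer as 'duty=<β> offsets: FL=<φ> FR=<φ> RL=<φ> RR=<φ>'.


duty=2 offsets: FL=3 FR=6 RL=0 RR=6

duty β = stance ticks per leg = 2
FL: stance ticks = 2; W→S at t=5 → φ=3
FR: stance ticks = 2; W→S at t=2 → φ=6
RL: stance ticks = 2; W→S at t=0 → φ=0
RR: stance ticks = 2; W→S at t=2 → φ=6


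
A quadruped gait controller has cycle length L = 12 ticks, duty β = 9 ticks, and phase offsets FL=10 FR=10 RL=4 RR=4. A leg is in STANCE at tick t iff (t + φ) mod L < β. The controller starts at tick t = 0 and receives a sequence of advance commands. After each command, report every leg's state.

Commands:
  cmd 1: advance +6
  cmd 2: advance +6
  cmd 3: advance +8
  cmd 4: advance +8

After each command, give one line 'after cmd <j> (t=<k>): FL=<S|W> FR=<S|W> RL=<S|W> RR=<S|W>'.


start t=0: FL=W FR=W RL=S RR=S
cmd 1: advance +6 → t=6, phase=(4,4,10,10) → FL=S FR=S RL=W RR=W
cmd 2: advance +6 → t=12, phase=(10,10,4,4) → FL=W FR=W RL=S RR=S
cmd 3: advance +8 → t=20, phase=(6,6,0,0) → FL=S FR=S RL=S RR=S
cmd 4: advance +8 → t=28, phase=(2,2,8,8) → FL=S FR=S RL=S RR=S

after cmd 1 (t=6): FL=S FR=S RL=W RR=W
after cmd 2 (t=12): FL=W FR=W RL=S RR=S
after cmd 3 (t=20): FL=S FR=S RL=S RR=S
after cmd 4 (t=28): FL=S FR=S RL=S RR=S


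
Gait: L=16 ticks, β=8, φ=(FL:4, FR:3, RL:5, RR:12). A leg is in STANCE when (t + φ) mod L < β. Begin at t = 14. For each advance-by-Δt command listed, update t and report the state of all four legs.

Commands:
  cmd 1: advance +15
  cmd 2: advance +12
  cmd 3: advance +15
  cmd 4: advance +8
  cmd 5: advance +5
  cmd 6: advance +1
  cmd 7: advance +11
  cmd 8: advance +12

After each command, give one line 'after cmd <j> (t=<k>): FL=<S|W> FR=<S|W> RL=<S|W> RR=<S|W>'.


after cmd 1 (t=29): FL=S FR=S RL=S RR=W
after cmd 2 (t=41): FL=W FR=W RL=W RR=S
after cmd 3 (t=56): FL=W FR=W RL=W RR=S
after cmd 4 (t=64): FL=S FR=S RL=S RR=W
after cmd 5 (t=69): FL=W FR=W RL=W RR=S
after cmd 6 (t=70): FL=W FR=W RL=W RR=S
after cmd 7 (t=81): FL=S FR=S RL=S RR=W
after cmd 8 (t=93): FL=S FR=S RL=S RR=W

start t=14: FL=S FR=S RL=S RR=W
cmd 1: advance +15 → t=29, phase=(1,0,2,9) → FL=S FR=S RL=S RR=W
cmd 2: advance +12 → t=41, phase=(13,12,14,5) → FL=W FR=W RL=W RR=S
cmd 3: advance +15 → t=56, phase=(12,11,13,4) → FL=W FR=W RL=W RR=S
cmd 4: advance +8 → t=64, phase=(4,3,5,12) → FL=S FR=S RL=S RR=W
cmd 5: advance +5 → t=69, phase=(9,8,10,1) → FL=W FR=W RL=W RR=S
cmd 6: advance +1 → t=70, phase=(10,9,11,2) → FL=W FR=W RL=W RR=S
cmd 7: advance +11 → t=81, phase=(5,4,6,13) → FL=S FR=S RL=S RR=W
cmd 8: advance +12 → t=93, phase=(1,0,2,9) → FL=S FR=S RL=S RR=W


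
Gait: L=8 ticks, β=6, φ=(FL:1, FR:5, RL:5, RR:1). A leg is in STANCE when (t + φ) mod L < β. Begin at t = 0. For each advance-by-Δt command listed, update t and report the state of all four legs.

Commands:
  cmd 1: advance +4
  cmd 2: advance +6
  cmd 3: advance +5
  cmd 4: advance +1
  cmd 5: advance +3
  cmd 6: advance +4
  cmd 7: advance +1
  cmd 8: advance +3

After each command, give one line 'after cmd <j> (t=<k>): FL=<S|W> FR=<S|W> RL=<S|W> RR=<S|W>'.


start t=0: FL=S FR=S RL=S RR=S
cmd 1: advance +4 → t=4, phase=(5,1,1,5) → FL=S FR=S RL=S RR=S
cmd 2: advance +6 → t=10, phase=(3,7,7,3) → FL=S FR=W RL=W RR=S
cmd 3: advance +5 → t=15, phase=(0,4,4,0) → FL=S FR=S RL=S RR=S
cmd 4: advance +1 → t=16, phase=(1,5,5,1) → FL=S FR=S RL=S RR=S
cmd 5: advance +3 → t=19, phase=(4,0,0,4) → FL=S FR=S RL=S RR=S
cmd 6: advance +4 → t=23, phase=(0,4,4,0) → FL=S FR=S RL=S RR=S
cmd 7: advance +1 → t=24, phase=(1,5,5,1) → FL=S FR=S RL=S RR=S
cmd 8: advance +3 → t=27, phase=(4,0,0,4) → FL=S FR=S RL=S RR=S

after cmd 1 (t=4): FL=S FR=S RL=S RR=S
after cmd 2 (t=10): FL=S FR=W RL=W RR=S
after cmd 3 (t=15): FL=S FR=S RL=S RR=S
after cmd 4 (t=16): FL=S FR=S RL=S RR=S
after cmd 5 (t=19): FL=S FR=S RL=S RR=S
after cmd 6 (t=23): FL=S FR=S RL=S RR=S
after cmd 7 (t=24): FL=S FR=S RL=S RR=S
after cmd 8 (t=27): FL=S FR=S RL=S RR=S


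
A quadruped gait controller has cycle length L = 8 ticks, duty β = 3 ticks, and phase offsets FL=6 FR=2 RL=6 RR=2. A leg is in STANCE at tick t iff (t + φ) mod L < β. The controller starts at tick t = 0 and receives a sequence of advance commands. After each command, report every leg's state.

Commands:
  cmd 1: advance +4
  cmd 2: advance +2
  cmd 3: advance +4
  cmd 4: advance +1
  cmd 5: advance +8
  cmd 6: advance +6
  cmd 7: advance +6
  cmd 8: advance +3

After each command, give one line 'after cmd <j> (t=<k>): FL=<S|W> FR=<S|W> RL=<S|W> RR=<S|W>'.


start t=0: FL=W FR=S RL=W RR=S
cmd 1: advance +4 → t=4, phase=(2,6,2,6) → FL=S FR=W RL=S RR=W
cmd 2: advance +2 → t=6, phase=(4,0,4,0) → FL=W FR=S RL=W RR=S
cmd 3: advance +4 → t=10, phase=(0,4,0,4) → FL=S FR=W RL=S RR=W
cmd 4: advance +1 → t=11, phase=(1,5,1,5) → FL=S FR=W RL=S RR=W
cmd 5: advance +8 → t=19, phase=(1,5,1,5) → FL=S FR=W RL=S RR=W
cmd 6: advance +6 → t=25, phase=(7,3,7,3) → FL=W FR=W RL=W RR=W
cmd 7: advance +6 → t=31, phase=(5,1,5,1) → FL=W FR=S RL=W RR=S
cmd 8: advance +3 → t=34, phase=(0,4,0,4) → FL=S FR=W RL=S RR=W

after cmd 1 (t=4): FL=S FR=W RL=S RR=W
after cmd 2 (t=6): FL=W FR=S RL=W RR=S
after cmd 3 (t=10): FL=S FR=W RL=S RR=W
after cmd 4 (t=11): FL=S FR=W RL=S RR=W
after cmd 5 (t=19): FL=S FR=W RL=S RR=W
after cmd 6 (t=25): FL=W FR=W RL=W RR=W
after cmd 7 (t=31): FL=W FR=S RL=W RR=S
after cmd 8 (t=34): FL=S FR=W RL=S RR=W


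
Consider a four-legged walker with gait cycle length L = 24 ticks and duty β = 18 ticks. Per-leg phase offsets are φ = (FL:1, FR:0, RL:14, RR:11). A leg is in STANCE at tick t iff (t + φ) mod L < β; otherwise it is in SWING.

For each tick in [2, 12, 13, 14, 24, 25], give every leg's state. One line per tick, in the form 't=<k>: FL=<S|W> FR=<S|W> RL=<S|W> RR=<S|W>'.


t=2: FL=S FR=S RL=S RR=S
t=12: FL=S FR=S RL=S RR=W
t=13: FL=S FR=S RL=S RR=S
t=14: FL=S FR=S RL=S RR=S
t=24: FL=S FR=S RL=S RR=S
t=25: FL=S FR=S RL=S RR=S

t=2: phase=(3,2,16,13) vs β=18 → FL=S FR=S RL=S RR=S
t=12: phase=(13,12,2,23) vs β=18 → FL=S FR=S RL=S RR=W
t=13: phase=(14,13,3,0) vs β=18 → FL=S FR=S RL=S RR=S
t=14: phase=(15,14,4,1) vs β=18 → FL=S FR=S RL=S RR=S
t=24: phase=(1,0,14,11) vs β=18 → FL=S FR=S RL=S RR=S
t=25: phase=(2,1,15,12) vs β=18 → FL=S FR=S RL=S RR=S


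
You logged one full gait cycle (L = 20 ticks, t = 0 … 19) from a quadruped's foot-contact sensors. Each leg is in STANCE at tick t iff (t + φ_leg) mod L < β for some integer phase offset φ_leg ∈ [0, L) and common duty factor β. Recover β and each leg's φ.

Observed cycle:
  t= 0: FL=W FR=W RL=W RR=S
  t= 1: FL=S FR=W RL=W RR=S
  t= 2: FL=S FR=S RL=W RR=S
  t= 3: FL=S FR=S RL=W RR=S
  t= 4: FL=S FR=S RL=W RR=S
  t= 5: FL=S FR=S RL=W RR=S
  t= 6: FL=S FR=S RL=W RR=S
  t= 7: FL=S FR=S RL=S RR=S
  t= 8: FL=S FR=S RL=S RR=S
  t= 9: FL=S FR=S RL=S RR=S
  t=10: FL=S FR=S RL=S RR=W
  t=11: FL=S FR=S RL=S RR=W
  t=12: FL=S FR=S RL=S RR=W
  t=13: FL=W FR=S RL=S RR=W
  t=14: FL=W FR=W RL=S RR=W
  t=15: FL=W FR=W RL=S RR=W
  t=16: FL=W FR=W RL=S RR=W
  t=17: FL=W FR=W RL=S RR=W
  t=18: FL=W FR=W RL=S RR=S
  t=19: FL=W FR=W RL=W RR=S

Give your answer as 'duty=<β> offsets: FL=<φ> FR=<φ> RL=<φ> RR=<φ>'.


duty=12 offsets: FL=19 FR=18 RL=13 RR=2

duty β = stance ticks per leg = 12
FL: stance ticks = 12; W→S at t=1 → φ=19
FR: stance ticks = 12; W→S at t=2 → φ=18
RL: stance ticks = 12; W→S at t=7 → φ=13
RR: stance ticks = 12; W→S at t=18 → φ=2


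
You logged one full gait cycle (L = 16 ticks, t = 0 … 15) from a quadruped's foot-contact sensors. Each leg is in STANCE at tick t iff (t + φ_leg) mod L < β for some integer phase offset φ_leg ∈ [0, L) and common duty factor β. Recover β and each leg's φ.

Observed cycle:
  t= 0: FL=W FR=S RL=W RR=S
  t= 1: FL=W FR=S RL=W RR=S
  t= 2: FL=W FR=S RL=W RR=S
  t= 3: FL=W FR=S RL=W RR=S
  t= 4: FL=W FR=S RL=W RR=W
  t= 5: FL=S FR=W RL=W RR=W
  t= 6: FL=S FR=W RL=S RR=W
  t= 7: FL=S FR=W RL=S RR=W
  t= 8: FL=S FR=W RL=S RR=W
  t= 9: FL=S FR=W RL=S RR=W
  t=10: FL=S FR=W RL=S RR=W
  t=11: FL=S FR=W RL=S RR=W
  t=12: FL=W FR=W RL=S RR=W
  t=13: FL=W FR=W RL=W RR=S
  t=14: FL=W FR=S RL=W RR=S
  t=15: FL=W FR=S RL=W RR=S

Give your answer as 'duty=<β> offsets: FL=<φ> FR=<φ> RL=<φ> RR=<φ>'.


duty=7 offsets: FL=11 FR=2 RL=10 RR=3

duty β = stance ticks per leg = 7
FL: stance ticks = 7; W→S at t=5 → φ=11
FR: stance ticks = 7; W→S at t=14 → φ=2
RL: stance ticks = 7; W→S at t=6 → φ=10
RR: stance ticks = 7; W→S at t=13 → φ=3


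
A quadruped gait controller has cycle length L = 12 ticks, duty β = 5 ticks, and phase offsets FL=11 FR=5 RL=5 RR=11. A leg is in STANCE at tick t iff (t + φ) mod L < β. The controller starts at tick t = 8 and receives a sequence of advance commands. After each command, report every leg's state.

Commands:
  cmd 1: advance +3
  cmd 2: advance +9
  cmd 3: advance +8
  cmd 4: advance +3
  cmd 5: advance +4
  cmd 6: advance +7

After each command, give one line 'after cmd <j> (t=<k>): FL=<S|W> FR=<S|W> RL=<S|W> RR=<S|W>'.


start t=8: FL=W FR=S RL=S RR=W
cmd 1: advance +3 → t=11, phase=(10,4,4,10) → FL=W FR=S RL=S RR=W
cmd 2: advance +9 → t=20, phase=(7,1,1,7) → FL=W FR=S RL=S RR=W
cmd 3: advance +8 → t=28, phase=(3,9,9,3) → FL=S FR=W RL=W RR=S
cmd 4: advance +3 → t=31, phase=(6,0,0,6) → FL=W FR=S RL=S RR=W
cmd 5: advance +4 → t=35, phase=(10,4,4,10) → FL=W FR=S RL=S RR=W
cmd 6: advance +7 → t=42, phase=(5,11,11,5) → FL=W FR=W RL=W RR=W

after cmd 1 (t=11): FL=W FR=S RL=S RR=W
after cmd 2 (t=20): FL=W FR=S RL=S RR=W
after cmd 3 (t=28): FL=S FR=W RL=W RR=S
after cmd 4 (t=31): FL=W FR=S RL=S RR=W
after cmd 5 (t=35): FL=W FR=S RL=S RR=W
after cmd 6 (t=42): FL=W FR=W RL=W RR=W


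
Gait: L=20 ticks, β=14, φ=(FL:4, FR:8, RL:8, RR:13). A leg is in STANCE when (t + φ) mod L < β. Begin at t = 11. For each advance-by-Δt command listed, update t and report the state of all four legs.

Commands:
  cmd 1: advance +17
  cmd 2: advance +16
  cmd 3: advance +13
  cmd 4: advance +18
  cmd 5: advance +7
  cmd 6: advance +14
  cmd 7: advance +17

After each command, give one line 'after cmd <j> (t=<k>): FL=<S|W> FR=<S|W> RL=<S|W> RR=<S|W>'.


start t=11: FL=W FR=W RL=W RR=S
cmd 1: advance +17 → t=28, phase=(12,16,16,1) → FL=S FR=W RL=W RR=S
cmd 2: advance +16 → t=44, phase=(8,12,12,17) → FL=S FR=S RL=S RR=W
cmd 3: advance +13 → t=57, phase=(1,5,5,10) → FL=S FR=S RL=S RR=S
cmd 4: advance +18 → t=75, phase=(19,3,3,8) → FL=W FR=S RL=S RR=S
cmd 5: advance +7 → t=82, phase=(6,10,10,15) → FL=S FR=S RL=S RR=W
cmd 6: advance +14 → t=96, phase=(0,4,4,9) → FL=S FR=S RL=S RR=S
cmd 7: advance +17 → t=113, phase=(17,1,1,6) → FL=W FR=S RL=S RR=S

after cmd 1 (t=28): FL=S FR=W RL=W RR=S
after cmd 2 (t=44): FL=S FR=S RL=S RR=W
after cmd 3 (t=57): FL=S FR=S RL=S RR=S
after cmd 4 (t=75): FL=W FR=S RL=S RR=S
after cmd 5 (t=82): FL=S FR=S RL=S RR=W
after cmd 6 (t=96): FL=S FR=S RL=S RR=S
after cmd 7 (t=113): FL=W FR=S RL=S RR=S


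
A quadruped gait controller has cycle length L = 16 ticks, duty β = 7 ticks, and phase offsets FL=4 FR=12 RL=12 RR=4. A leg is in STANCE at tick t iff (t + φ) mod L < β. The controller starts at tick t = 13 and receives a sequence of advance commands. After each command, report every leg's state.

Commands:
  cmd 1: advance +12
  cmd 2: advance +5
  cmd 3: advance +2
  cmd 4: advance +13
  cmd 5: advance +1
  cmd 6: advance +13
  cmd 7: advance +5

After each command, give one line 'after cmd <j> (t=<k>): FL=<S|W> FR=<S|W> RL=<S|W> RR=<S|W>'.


start t=13: FL=S FR=W RL=W RR=S
cmd 1: advance +12 → t=25, phase=(13,5,5,13) → FL=W FR=S RL=S RR=W
cmd 2: advance +5 → t=30, phase=(2,10,10,2) → FL=S FR=W RL=W RR=S
cmd 3: advance +2 → t=32, phase=(4,12,12,4) → FL=S FR=W RL=W RR=S
cmd 4: advance +13 → t=45, phase=(1,9,9,1) → FL=S FR=W RL=W RR=S
cmd 5: advance +1 → t=46, phase=(2,10,10,2) → FL=S FR=W RL=W RR=S
cmd 6: advance +13 → t=59, phase=(15,7,7,15) → FL=W FR=W RL=W RR=W
cmd 7: advance +5 → t=64, phase=(4,12,12,4) → FL=S FR=W RL=W RR=S

after cmd 1 (t=25): FL=W FR=S RL=S RR=W
after cmd 2 (t=30): FL=S FR=W RL=W RR=S
after cmd 3 (t=32): FL=S FR=W RL=W RR=S
after cmd 4 (t=45): FL=S FR=W RL=W RR=S
after cmd 5 (t=46): FL=S FR=W RL=W RR=S
after cmd 6 (t=59): FL=W FR=W RL=W RR=W
after cmd 7 (t=64): FL=S FR=W RL=W RR=S


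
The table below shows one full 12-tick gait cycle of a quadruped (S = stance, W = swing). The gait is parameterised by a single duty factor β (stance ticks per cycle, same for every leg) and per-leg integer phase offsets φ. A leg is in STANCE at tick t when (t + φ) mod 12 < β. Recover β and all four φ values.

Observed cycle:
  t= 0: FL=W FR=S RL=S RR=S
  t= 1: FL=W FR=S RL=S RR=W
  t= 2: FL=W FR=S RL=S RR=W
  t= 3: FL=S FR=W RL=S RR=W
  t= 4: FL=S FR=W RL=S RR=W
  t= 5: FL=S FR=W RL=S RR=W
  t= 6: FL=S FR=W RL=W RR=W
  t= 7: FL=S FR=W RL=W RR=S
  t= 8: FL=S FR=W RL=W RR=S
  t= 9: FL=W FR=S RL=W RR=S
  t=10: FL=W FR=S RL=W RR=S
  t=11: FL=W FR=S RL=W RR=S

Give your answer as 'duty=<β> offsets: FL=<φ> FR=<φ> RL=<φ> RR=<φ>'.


duty β = stance ticks per leg = 6
FL: stance ticks = 6; W→S at t=3 → φ=9
FR: stance ticks = 6; W→S at t=9 → φ=3
RL: stance ticks = 6; W→S at t=0 → φ=0
RR: stance ticks = 6; W→S at t=7 → φ=5

duty=6 offsets: FL=9 FR=3 RL=0 RR=5


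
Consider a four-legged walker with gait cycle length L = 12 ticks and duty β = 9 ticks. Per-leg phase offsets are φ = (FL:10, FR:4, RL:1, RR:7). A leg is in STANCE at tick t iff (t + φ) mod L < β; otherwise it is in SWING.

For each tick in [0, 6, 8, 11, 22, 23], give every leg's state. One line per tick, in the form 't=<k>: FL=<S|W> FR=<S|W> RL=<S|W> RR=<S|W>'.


t=0: FL=W FR=S RL=S RR=S
t=6: FL=S FR=W RL=S RR=S
t=8: FL=S FR=S RL=W RR=S
t=11: FL=W FR=S RL=S RR=S
t=22: FL=S FR=S RL=W RR=S
t=23: FL=W FR=S RL=S RR=S

t=0: phase=(10,4,1,7) vs β=9 → FL=W FR=S RL=S RR=S
t=6: phase=(4,10,7,1) vs β=9 → FL=S FR=W RL=S RR=S
t=8: phase=(6,0,9,3) vs β=9 → FL=S FR=S RL=W RR=S
t=11: phase=(9,3,0,6) vs β=9 → FL=W FR=S RL=S RR=S
t=22: phase=(8,2,11,5) vs β=9 → FL=S FR=S RL=W RR=S
t=23: phase=(9,3,0,6) vs β=9 → FL=W FR=S RL=S RR=S


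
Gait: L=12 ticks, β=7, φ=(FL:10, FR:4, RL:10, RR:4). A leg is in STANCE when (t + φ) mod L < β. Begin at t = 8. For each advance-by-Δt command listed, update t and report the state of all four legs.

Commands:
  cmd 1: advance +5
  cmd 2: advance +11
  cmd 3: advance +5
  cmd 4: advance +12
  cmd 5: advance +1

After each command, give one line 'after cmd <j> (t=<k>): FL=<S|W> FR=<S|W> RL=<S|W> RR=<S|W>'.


start t=8: FL=S FR=S RL=S RR=S
cmd 1: advance +5 → t=13, phase=(11,5,11,5) → FL=W FR=S RL=W RR=S
cmd 2: advance +11 → t=24, phase=(10,4,10,4) → FL=W FR=S RL=W RR=S
cmd 3: advance +5 → t=29, phase=(3,9,3,9) → FL=S FR=W RL=S RR=W
cmd 4: advance +12 → t=41, phase=(3,9,3,9) → FL=S FR=W RL=S RR=W
cmd 5: advance +1 → t=42, phase=(4,10,4,10) → FL=S FR=W RL=S RR=W

after cmd 1 (t=13): FL=W FR=S RL=W RR=S
after cmd 2 (t=24): FL=W FR=S RL=W RR=S
after cmd 3 (t=29): FL=S FR=W RL=S RR=W
after cmd 4 (t=41): FL=S FR=W RL=S RR=W
after cmd 5 (t=42): FL=S FR=W RL=S RR=W


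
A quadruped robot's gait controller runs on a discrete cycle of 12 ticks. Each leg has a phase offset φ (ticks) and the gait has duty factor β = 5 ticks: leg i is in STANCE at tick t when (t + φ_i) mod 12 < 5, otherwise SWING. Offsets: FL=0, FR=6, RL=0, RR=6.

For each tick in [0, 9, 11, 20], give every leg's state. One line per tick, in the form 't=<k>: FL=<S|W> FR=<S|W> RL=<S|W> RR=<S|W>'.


t=0: phase=(0,6,0,6) vs β=5 → FL=S FR=W RL=S RR=W
t=9: phase=(9,3,9,3) vs β=5 → FL=W FR=S RL=W RR=S
t=11: phase=(11,5,11,5) vs β=5 → FL=W FR=W RL=W RR=W
t=20: phase=(8,2,8,2) vs β=5 → FL=W FR=S RL=W RR=S

t=0: FL=S FR=W RL=S RR=W
t=9: FL=W FR=S RL=W RR=S
t=11: FL=W FR=W RL=W RR=W
t=20: FL=W FR=S RL=W RR=S


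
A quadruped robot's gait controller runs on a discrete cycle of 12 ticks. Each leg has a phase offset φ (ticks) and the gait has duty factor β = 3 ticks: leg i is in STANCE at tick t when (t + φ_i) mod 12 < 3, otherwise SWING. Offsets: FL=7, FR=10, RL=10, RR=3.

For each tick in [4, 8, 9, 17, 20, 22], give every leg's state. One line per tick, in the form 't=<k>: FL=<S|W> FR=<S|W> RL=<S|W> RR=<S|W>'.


t=4: FL=W FR=S RL=S RR=W
t=8: FL=W FR=W RL=W RR=W
t=9: FL=W FR=W RL=W RR=S
t=17: FL=S FR=W RL=W RR=W
t=20: FL=W FR=W RL=W RR=W
t=22: FL=W FR=W RL=W RR=S

t=4: phase=(11,2,2,7) vs β=3 → FL=W FR=S RL=S RR=W
t=8: phase=(3,6,6,11) vs β=3 → FL=W FR=W RL=W RR=W
t=9: phase=(4,7,7,0) vs β=3 → FL=W FR=W RL=W RR=S
t=17: phase=(0,3,3,8) vs β=3 → FL=S FR=W RL=W RR=W
t=20: phase=(3,6,6,11) vs β=3 → FL=W FR=W RL=W RR=W
t=22: phase=(5,8,8,1) vs β=3 → FL=W FR=W RL=W RR=S


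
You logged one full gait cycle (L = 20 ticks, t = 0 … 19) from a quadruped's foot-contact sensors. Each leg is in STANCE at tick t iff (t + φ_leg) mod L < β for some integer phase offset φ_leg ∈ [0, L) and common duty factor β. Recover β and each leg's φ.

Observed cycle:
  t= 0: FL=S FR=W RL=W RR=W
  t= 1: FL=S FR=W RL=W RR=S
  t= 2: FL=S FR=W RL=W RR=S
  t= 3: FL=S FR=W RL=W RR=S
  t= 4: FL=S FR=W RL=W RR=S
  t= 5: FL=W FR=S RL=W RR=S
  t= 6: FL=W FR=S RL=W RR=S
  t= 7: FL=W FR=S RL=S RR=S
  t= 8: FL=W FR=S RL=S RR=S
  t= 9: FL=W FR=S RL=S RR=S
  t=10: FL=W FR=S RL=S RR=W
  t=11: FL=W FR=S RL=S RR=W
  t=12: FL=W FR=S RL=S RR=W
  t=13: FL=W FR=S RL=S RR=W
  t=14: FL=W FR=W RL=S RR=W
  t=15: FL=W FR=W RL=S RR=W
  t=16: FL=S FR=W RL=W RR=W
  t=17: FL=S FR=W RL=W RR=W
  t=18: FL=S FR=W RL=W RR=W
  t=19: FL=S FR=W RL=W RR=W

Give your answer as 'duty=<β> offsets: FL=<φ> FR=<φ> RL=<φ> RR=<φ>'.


duty β = stance ticks per leg = 9
FL: stance ticks = 9; W→S at t=16 → φ=4
FR: stance ticks = 9; W→S at t=5 → φ=15
RL: stance ticks = 9; W→S at t=7 → φ=13
RR: stance ticks = 9; W→S at t=1 → φ=19

duty=9 offsets: FL=4 FR=15 RL=13 RR=19


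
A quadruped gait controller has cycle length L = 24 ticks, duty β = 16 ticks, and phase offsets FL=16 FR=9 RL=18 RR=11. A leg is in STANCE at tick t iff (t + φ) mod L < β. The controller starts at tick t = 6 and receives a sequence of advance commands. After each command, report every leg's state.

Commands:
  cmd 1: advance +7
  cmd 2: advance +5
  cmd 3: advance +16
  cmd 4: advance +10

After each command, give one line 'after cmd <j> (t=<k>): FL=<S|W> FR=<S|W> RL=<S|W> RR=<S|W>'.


after cmd 1 (t=13): FL=S FR=W RL=S RR=S
after cmd 2 (t=18): FL=S FR=S RL=S RR=S
after cmd 3 (t=34): FL=S FR=W RL=S RR=W
after cmd 4 (t=44): FL=S FR=S RL=S RR=S

start t=6: FL=W FR=S RL=S RR=W
cmd 1: advance +7 → t=13, phase=(5,22,7,0) → FL=S FR=W RL=S RR=S
cmd 2: advance +5 → t=18, phase=(10,3,12,5) → FL=S FR=S RL=S RR=S
cmd 3: advance +16 → t=34, phase=(2,19,4,21) → FL=S FR=W RL=S RR=W
cmd 4: advance +10 → t=44, phase=(12,5,14,7) → FL=S FR=S RL=S RR=S


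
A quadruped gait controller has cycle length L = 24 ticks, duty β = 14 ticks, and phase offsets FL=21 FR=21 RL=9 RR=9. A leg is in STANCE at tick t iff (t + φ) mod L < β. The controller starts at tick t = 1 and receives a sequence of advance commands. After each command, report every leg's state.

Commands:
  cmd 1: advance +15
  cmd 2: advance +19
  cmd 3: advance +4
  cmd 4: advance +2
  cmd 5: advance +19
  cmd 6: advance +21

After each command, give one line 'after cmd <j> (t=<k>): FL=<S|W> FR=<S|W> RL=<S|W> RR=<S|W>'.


start t=1: FL=W FR=W RL=S RR=S
cmd 1: advance +15 → t=16, phase=(13,13,1,1) → FL=S FR=S RL=S RR=S
cmd 2: advance +19 → t=35, phase=(8,8,20,20) → FL=S FR=S RL=W RR=W
cmd 3: advance +4 → t=39, phase=(12,12,0,0) → FL=S FR=S RL=S RR=S
cmd 4: advance +2 → t=41, phase=(14,14,2,2) → FL=W FR=W RL=S RR=S
cmd 5: advance +19 → t=60, phase=(9,9,21,21) → FL=S FR=S RL=W RR=W
cmd 6: advance +21 → t=81, phase=(6,6,18,18) → FL=S FR=S RL=W RR=W

after cmd 1 (t=16): FL=S FR=S RL=S RR=S
after cmd 2 (t=35): FL=S FR=S RL=W RR=W
after cmd 3 (t=39): FL=S FR=S RL=S RR=S
after cmd 4 (t=41): FL=W FR=W RL=S RR=S
after cmd 5 (t=60): FL=S FR=S RL=W RR=W
after cmd 6 (t=81): FL=S FR=S RL=W RR=W


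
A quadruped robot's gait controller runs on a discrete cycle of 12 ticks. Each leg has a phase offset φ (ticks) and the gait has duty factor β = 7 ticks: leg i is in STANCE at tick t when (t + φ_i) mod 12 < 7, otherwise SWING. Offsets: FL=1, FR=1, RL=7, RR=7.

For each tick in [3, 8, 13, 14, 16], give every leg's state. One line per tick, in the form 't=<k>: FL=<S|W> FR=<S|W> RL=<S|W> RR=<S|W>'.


t=3: phase=(4,4,10,10) vs β=7 → FL=S FR=S RL=W RR=W
t=8: phase=(9,9,3,3) vs β=7 → FL=W FR=W RL=S RR=S
t=13: phase=(2,2,8,8) vs β=7 → FL=S FR=S RL=W RR=W
t=14: phase=(3,3,9,9) vs β=7 → FL=S FR=S RL=W RR=W
t=16: phase=(5,5,11,11) vs β=7 → FL=S FR=S RL=W RR=W

t=3: FL=S FR=S RL=W RR=W
t=8: FL=W FR=W RL=S RR=S
t=13: FL=S FR=S RL=W RR=W
t=14: FL=S FR=S RL=W RR=W
t=16: FL=S FR=S RL=W RR=W


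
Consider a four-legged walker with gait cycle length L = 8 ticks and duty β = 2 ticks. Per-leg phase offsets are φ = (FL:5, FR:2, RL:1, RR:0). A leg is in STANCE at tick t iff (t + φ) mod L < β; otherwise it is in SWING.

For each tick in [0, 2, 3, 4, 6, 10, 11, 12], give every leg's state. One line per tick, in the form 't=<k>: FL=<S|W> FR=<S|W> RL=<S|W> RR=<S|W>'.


t=0: FL=W FR=W RL=S RR=S
t=2: FL=W FR=W RL=W RR=W
t=3: FL=S FR=W RL=W RR=W
t=4: FL=S FR=W RL=W RR=W
t=6: FL=W FR=S RL=W RR=W
t=10: FL=W FR=W RL=W RR=W
t=11: FL=S FR=W RL=W RR=W
t=12: FL=S FR=W RL=W RR=W

t=0: phase=(5,2,1,0) vs β=2 → FL=W FR=W RL=S RR=S
t=2: phase=(7,4,3,2) vs β=2 → FL=W FR=W RL=W RR=W
t=3: phase=(0,5,4,3) vs β=2 → FL=S FR=W RL=W RR=W
t=4: phase=(1,6,5,4) vs β=2 → FL=S FR=W RL=W RR=W
t=6: phase=(3,0,7,6) vs β=2 → FL=W FR=S RL=W RR=W
t=10: phase=(7,4,3,2) vs β=2 → FL=W FR=W RL=W RR=W
t=11: phase=(0,5,4,3) vs β=2 → FL=S FR=W RL=W RR=W
t=12: phase=(1,6,5,4) vs β=2 → FL=S FR=W RL=W RR=W


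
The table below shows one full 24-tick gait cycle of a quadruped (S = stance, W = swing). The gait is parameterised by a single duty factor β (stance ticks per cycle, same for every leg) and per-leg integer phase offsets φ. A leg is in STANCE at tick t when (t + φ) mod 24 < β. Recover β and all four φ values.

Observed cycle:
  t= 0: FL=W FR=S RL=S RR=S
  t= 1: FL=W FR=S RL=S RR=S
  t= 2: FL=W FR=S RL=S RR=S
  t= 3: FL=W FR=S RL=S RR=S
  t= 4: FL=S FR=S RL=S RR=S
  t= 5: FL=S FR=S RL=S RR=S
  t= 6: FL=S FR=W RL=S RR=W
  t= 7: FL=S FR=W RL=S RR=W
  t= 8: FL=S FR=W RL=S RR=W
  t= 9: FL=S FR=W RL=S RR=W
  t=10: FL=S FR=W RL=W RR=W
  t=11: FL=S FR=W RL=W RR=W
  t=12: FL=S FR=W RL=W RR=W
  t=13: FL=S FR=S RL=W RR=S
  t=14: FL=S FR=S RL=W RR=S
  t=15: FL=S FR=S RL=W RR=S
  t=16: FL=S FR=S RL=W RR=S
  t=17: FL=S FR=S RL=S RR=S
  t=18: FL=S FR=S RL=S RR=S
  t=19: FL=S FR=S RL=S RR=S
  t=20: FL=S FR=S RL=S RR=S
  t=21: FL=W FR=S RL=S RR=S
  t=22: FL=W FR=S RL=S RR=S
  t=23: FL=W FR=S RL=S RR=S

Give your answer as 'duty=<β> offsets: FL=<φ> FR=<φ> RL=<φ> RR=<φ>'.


duty=17 offsets: FL=20 FR=11 RL=7 RR=11

duty β = stance ticks per leg = 17
FL: stance ticks = 17; W→S at t=4 → φ=20
FR: stance ticks = 17; W→S at t=13 → φ=11
RL: stance ticks = 17; W→S at t=17 → φ=7
RR: stance ticks = 17; W→S at t=13 → φ=11


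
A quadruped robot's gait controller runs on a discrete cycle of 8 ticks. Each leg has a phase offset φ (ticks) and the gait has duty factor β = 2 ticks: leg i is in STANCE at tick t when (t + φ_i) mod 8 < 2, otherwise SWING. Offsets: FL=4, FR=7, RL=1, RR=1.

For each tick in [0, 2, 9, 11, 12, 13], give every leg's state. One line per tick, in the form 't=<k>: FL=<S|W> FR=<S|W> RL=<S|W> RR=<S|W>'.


t=0: phase=(4,7,1,1) vs β=2 → FL=W FR=W RL=S RR=S
t=2: phase=(6,1,3,3) vs β=2 → FL=W FR=S RL=W RR=W
t=9: phase=(5,0,2,2) vs β=2 → FL=W FR=S RL=W RR=W
t=11: phase=(7,2,4,4) vs β=2 → FL=W FR=W RL=W RR=W
t=12: phase=(0,3,5,5) vs β=2 → FL=S FR=W RL=W RR=W
t=13: phase=(1,4,6,6) vs β=2 → FL=S FR=W RL=W RR=W

t=0: FL=W FR=W RL=S RR=S
t=2: FL=W FR=S RL=W RR=W
t=9: FL=W FR=S RL=W RR=W
t=11: FL=W FR=W RL=W RR=W
t=12: FL=S FR=W RL=W RR=W
t=13: FL=S FR=W RL=W RR=W


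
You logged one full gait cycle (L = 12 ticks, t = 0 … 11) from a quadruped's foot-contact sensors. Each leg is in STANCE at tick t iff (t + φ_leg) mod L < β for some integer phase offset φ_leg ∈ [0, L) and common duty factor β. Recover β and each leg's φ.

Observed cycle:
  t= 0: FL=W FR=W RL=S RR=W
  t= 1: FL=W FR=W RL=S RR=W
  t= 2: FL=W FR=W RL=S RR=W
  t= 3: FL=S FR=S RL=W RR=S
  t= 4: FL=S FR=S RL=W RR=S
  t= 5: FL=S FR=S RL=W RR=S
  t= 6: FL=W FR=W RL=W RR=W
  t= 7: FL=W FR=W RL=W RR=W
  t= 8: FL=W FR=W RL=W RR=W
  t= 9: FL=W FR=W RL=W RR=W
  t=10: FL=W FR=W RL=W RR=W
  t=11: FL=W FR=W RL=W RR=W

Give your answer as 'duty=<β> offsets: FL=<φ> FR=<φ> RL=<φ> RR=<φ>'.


duty β = stance ticks per leg = 3
FL: stance ticks = 3; W→S at t=3 → φ=9
FR: stance ticks = 3; W→S at t=3 → φ=9
RL: stance ticks = 3; W→S at t=0 → φ=0
RR: stance ticks = 3; W→S at t=3 → φ=9

duty=3 offsets: FL=9 FR=9 RL=0 RR=9


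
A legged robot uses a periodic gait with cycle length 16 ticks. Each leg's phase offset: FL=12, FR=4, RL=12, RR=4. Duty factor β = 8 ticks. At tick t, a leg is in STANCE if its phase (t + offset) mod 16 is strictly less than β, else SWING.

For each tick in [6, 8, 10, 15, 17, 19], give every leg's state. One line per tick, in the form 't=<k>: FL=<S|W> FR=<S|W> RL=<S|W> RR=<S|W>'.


t=6: phase=(2,10,2,10) vs β=8 → FL=S FR=W RL=S RR=W
t=8: phase=(4,12,4,12) vs β=8 → FL=S FR=W RL=S RR=W
t=10: phase=(6,14,6,14) vs β=8 → FL=S FR=W RL=S RR=W
t=15: phase=(11,3,11,3) vs β=8 → FL=W FR=S RL=W RR=S
t=17: phase=(13,5,13,5) vs β=8 → FL=W FR=S RL=W RR=S
t=19: phase=(15,7,15,7) vs β=8 → FL=W FR=S RL=W RR=S

t=6: FL=S FR=W RL=S RR=W
t=8: FL=S FR=W RL=S RR=W
t=10: FL=S FR=W RL=S RR=W
t=15: FL=W FR=S RL=W RR=S
t=17: FL=W FR=S RL=W RR=S
t=19: FL=W FR=S RL=W RR=S


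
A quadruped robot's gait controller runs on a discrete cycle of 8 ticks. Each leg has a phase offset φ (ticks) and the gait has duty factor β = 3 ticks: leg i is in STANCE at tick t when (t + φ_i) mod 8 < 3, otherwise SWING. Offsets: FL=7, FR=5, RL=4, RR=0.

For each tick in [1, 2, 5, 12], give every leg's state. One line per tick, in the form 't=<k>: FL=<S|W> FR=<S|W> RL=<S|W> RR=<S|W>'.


t=1: FL=S FR=W RL=W RR=S
t=2: FL=S FR=W RL=W RR=S
t=5: FL=W FR=S RL=S RR=W
t=12: FL=W FR=S RL=S RR=W

t=1: phase=(0,6,5,1) vs β=3 → FL=S FR=W RL=W RR=S
t=2: phase=(1,7,6,2) vs β=3 → FL=S FR=W RL=W RR=S
t=5: phase=(4,2,1,5) vs β=3 → FL=W FR=S RL=S RR=W
t=12: phase=(3,1,0,4) vs β=3 → FL=W FR=S RL=S RR=W


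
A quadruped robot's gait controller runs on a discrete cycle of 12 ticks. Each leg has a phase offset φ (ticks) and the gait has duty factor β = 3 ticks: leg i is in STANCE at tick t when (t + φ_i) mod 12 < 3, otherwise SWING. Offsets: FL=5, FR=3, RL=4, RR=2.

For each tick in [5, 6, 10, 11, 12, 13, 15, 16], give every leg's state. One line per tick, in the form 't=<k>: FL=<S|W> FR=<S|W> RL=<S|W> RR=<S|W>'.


t=5: phase=(10,8,9,7) vs β=3 → FL=W FR=W RL=W RR=W
t=6: phase=(11,9,10,8) vs β=3 → FL=W FR=W RL=W RR=W
t=10: phase=(3,1,2,0) vs β=3 → FL=W FR=S RL=S RR=S
t=11: phase=(4,2,3,1) vs β=3 → FL=W FR=S RL=W RR=S
t=12: phase=(5,3,4,2) vs β=3 → FL=W FR=W RL=W RR=S
t=13: phase=(6,4,5,3) vs β=3 → FL=W FR=W RL=W RR=W
t=15: phase=(8,6,7,5) vs β=3 → FL=W FR=W RL=W RR=W
t=16: phase=(9,7,8,6) vs β=3 → FL=W FR=W RL=W RR=W

t=5: FL=W FR=W RL=W RR=W
t=6: FL=W FR=W RL=W RR=W
t=10: FL=W FR=S RL=S RR=S
t=11: FL=W FR=S RL=W RR=S
t=12: FL=W FR=W RL=W RR=S
t=13: FL=W FR=W RL=W RR=W
t=15: FL=W FR=W RL=W RR=W
t=16: FL=W FR=W RL=W RR=W


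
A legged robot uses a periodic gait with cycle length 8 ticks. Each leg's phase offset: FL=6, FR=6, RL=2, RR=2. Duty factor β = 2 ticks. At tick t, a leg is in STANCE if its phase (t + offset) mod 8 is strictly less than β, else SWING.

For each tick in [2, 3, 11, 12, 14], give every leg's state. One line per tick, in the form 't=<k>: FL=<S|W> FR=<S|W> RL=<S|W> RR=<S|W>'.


t=2: phase=(0,0,4,4) vs β=2 → FL=S FR=S RL=W RR=W
t=3: phase=(1,1,5,5) vs β=2 → FL=S FR=S RL=W RR=W
t=11: phase=(1,1,5,5) vs β=2 → FL=S FR=S RL=W RR=W
t=12: phase=(2,2,6,6) vs β=2 → FL=W FR=W RL=W RR=W
t=14: phase=(4,4,0,0) vs β=2 → FL=W FR=W RL=S RR=S

t=2: FL=S FR=S RL=W RR=W
t=3: FL=S FR=S RL=W RR=W
t=11: FL=S FR=S RL=W RR=W
t=12: FL=W FR=W RL=W RR=W
t=14: FL=W FR=W RL=S RR=S


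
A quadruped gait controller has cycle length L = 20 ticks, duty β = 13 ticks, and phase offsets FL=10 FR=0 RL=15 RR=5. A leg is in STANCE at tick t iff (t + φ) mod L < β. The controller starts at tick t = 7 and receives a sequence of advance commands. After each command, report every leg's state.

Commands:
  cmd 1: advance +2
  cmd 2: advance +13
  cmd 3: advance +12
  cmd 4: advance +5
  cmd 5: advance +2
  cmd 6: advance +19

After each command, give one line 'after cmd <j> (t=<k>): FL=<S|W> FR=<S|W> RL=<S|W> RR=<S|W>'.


start t=7: FL=W FR=S RL=S RR=S
cmd 1: advance +2 → t=9, phase=(19,9,4,14) → FL=W FR=S RL=S RR=W
cmd 2: advance +13 → t=22, phase=(12,2,17,7) → FL=S FR=S RL=W RR=S
cmd 3: advance +12 → t=34, phase=(4,14,9,19) → FL=S FR=W RL=S RR=W
cmd 4: advance +5 → t=39, phase=(9,19,14,4) → FL=S FR=W RL=W RR=S
cmd 5: advance +2 → t=41, phase=(11,1,16,6) → FL=S FR=S RL=W RR=S
cmd 6: advance +19 → t=60, phase=(10,0,15,5) → FL=S FR=S RL=W RR=S

after cmd 1 (t=9): FL=W FR=S RL=S RR=W
after cmd 2 (t=22): FL=S FR=S RL=W RR=S
after cmd 3 (t=34): FL=S FR=W RL=S RR=W
after cmd 4 (t=39): FL=S FR=W RL=W RR=S
after cmd 5 (t=41): FL=S FR=S RL=W RR=S
after cmd 6 (t=60): FL=S FR=S RL=W RR=S


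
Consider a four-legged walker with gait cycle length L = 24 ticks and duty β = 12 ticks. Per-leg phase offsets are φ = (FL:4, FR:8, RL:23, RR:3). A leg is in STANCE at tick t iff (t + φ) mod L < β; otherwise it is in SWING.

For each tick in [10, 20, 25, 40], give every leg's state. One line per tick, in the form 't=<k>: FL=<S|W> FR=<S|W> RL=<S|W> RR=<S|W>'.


t=10: phase=(14,18,9,13) vs β=12 → FL=W FR=W RL=S RR=W
t=20: phase=(0,4,19,23) vs β=12 → FL=S FR=S RL=W RR=W
t=25: phase=(5,9,0,4) vs β=12 → FL=S FR=S RL=S RR=S
t=40: phase=(20,0,15,19) vs β=12 → FL=W FR=S RL=W RR=W

t=10: FL=W FR=W RL=S RR=W
t=20: FL=S FR=S RL=W RR=W
t=25: FL=S FR=S RL=S RR=S
t=40: FL=W FR=S RL=W RR=W


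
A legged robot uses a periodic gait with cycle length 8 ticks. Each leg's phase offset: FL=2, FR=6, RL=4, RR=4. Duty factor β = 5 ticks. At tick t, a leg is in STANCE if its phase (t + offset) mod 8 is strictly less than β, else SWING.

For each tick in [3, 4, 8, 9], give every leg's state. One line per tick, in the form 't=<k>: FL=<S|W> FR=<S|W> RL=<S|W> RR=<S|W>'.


t=3: phase=(5,1,7,7) vs β=5 → FL=W FR=S RL=W RR=W
t=4: phase=(6,2,0,0) vs β=5 → FL=W FR=S RL=S RR=S
t=8: phase=(2,6,4,4) vs β=5 → FL=S FR=W RL=S RR=S
t=9: phase=(3,7,5,5) vs β=5 → FL=S FR=W RL=W RR=W

t=3: FL=W FR=S RL=W RR=W
t=4: FL=W FR=S RL=S RR=S
t=8: FL=S FR=W RL=S RR=S
t=9: FL=S FR=W RL=W RR=W


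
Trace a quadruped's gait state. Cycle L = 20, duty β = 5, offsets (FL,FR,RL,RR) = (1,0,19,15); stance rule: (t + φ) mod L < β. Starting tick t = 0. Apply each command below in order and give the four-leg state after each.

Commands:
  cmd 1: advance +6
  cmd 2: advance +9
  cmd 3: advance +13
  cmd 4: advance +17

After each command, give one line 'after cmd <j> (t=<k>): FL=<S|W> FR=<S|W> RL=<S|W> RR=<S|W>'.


start t=0: FL=S FR=S RL=W RR=W
cmd 1: advance +6 → t=6, phase=(7,6,5,1) → FL=W FR=W RL=W RR=S
cmd 2: advance +9 → t=15, phase=(16,15,14,10) → FL=W FR=W RL=W RR=W
cmd 3: advance +13 → t=28, phase=(9,8,7,3) → FL=W FR=W RL=W RR=S
cmd 4: advance +17 → t=45, phase=(6,5,4,0) → FL=W FR=W RL=S RR=S

after cmd 1 (t=6): FL=W FR=W RL=W RR=S
after cmd 2 (t=15): FL=W FR=W RL=W RR=W
after cmd 3 (t=28): FL=W FR=W RL=W RR=S
after cmd 4 (t=45): FL=W FR=W RL=S RR=S


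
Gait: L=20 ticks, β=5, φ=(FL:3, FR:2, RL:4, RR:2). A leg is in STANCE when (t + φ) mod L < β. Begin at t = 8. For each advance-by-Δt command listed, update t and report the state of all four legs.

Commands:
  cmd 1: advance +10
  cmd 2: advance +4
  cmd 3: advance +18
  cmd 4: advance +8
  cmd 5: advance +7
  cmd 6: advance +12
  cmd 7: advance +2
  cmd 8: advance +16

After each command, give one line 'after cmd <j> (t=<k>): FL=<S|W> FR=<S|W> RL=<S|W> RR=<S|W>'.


start t=8: FL=W FR=W RL=W RR=W
cmd 1: advance +10 → t=18, phase=(1,0,2,0) → FL=S FR=S RL=S RR=S
cmd 2: advance +4 → t=22, phase=(5,4,6,4) → FL=W FR=S RL=W RR=S
cmd 3: advance +18 → t=40, phase=(3,2,4,2) → FL=S FR=S RL=S RR=S
cmd 4: advance +8 → t=48, phase=(11,10,12,10) → FL=W FR=W RL=W RR=W
cmd 5: advance +7 → t=55, phase=(18,17,19,17) → FL=W FR=W RL=W RR=W
cmd 6: advance +12 → t=67, phase=(10,9,11,9) → FL=W FR=W RL=W RR=W
cmd 7: advance +2 → t=69, phase=(12,11,13,11) → FL=W FR=W RL=W RR=W
cmd 8: advance +16 → t=85, phase=(8,7,9,7) → FL=W FR=W RL=W RR=W

after cmd 1 (t=18): FL=S FR=S RL=S RR=S
after cmd 2 (t=22): FL=W FR=S RL=W RR=S
after cmd 3 (t=40): FL=S FR=S RL=S RR=S
after cmd 4 (t=48): FL=W FR=W RL=W RR=W
after cmd 5 (t=55): FL=W FR=W RL=W RR=W
after cmd 6 (t=67): FL=W FR=W RL=W RR=W
after cmd 7 (t=69): FL=W FR=W RL=W RR=W
after cmd 8 (t=85): FL=W FR=W RL=W RR=W
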